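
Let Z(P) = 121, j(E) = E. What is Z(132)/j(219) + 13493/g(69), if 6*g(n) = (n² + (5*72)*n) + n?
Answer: 3553312/1082955 ≈ 3.2811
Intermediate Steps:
g(n) = n²/6 + 361*n/6 (g(n) = ((n² + (5*72)*n) + n)/6 = ((n² + 360*n) + n)/6 = (n² + 361*n)/6 = n²/6 + 361*n/6)
Z(132)/j(219) + 13493/g(69) = 121/219 + 13493/(((⅙)*69*(361 + 69))) = 121*(1/219) + 13493/(((⅙)*69*430)) = 121/219 + 13493/4945 = 3553312/1082955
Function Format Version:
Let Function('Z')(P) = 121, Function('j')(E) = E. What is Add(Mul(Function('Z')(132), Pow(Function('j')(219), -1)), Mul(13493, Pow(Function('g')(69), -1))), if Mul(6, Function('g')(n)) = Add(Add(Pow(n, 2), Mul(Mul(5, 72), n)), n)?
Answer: Rational(3553312, 1082955) ≈ 3.2811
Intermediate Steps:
Function('g')(n) = Add(Mul(Rational(1, 6), Pow(n, 2)), Mul(Rational(361, 6), n)) (Function('g')(n) = Mul(Rational(1, 6), Add(Add(Pow(n, 2), Mul(Mul(5, 72), n)), n)) = Mul(Rational(1, 6), Add(Add(Pow(n, 2), Mul(360, n)), n)) = Mul(Rational(1, 6), Add(Pow(n, 2), Mul(361, n))) = Add(Mul(Rational(1, 6), Pow(n, 2)), Mul(Rational(361, 6), n)))
Add(Mul(Function('Z')(132), Pow(Function('j')(219), -1)), Mul(13493, Pow(Function('g')(69), -1))) = Add(Mul(121, Pow(219, -1)), Mul(13493, Pow(Mul(Rational(1, 6), 69, Add(361, 69)), -1))) = Add(Mul(121, Rational(1, 219)), Mul(13493, Pow(Mul(Rational(1, 6), 69, 430), -1))) = Add(Rational(121, 219), Mul(13493, Pow(4945, -1))) = Add(Rational(121, 219), Mul(13493, Rational(1, 4945))) = Add(Rational(121, 219), Rational(13493, 4945)) = Rational(3553312, 1082955)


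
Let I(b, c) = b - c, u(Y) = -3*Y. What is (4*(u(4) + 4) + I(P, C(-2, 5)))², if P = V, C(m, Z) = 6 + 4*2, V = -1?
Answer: 2209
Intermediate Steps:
C(m, Z) = 14 (C(m, Z) = 6 + 8 = 14)
P = -1
(4*(u(4) + 4) + I(P, C(-2, 5)))² = (4*(-3*4 + 4) + (-1 - 1*14))² = (4*(-12 + 4) + (-1 - 14))² = (4*(-8) - 15)² = (-32 - 15)² = (-47)² = 2209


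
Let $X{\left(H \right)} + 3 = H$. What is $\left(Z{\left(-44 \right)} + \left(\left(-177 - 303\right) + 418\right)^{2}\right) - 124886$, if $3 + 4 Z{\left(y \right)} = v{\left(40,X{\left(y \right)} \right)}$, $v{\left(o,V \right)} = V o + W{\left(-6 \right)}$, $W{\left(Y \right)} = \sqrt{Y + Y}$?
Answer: $- \frac{486051}{4} + \frac{i \sqrt{3}}{2} \approx -1.2151 \cdot 10^{5} + 0.86602 i$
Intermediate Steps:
$W{\left(Y \right)} = \sqrt{2} \sqrt{Y}$ ($W{\left(Y \right)} = \sqrt{2 Y} = \sqrt{2} \sqrt{Y}$)
$X{\left(H \right)} = -3 + H$
$v{\left(o,V \right)} = V o + 2 i \sqrt{3}$ ($v{\left(o,V \right)} = V o + \sqrt{2} \sqrt{-6} = V o + \sqrt{2} i \sqrt{6} = V o + 2 i \sqrt{3}$)
$Z{\left(y \right)} = - \frac{123}{4} + 10 y + \frac{i \sqrt{3}}{2}$ ($Z{\left(y \right)} = - \frac{3}{4} + \frac{\left(-3 + y\right) 40 + 2 i \sqrt{3}}{4} = - \frac{3}{4} + \frac{\left(-120 + 40 y\right) + 2 i \sqrt{3}}{4} = - \frac{3}{4} + \frac{-120 + 40 y + 2 i \sqrt{3}}{4} = - \frac{3}{4} + \left(-30 + 10 y + \frac{i \sqrt{3}}{2}\right) = - \frac{123}{4} + 10 y + \frac{i \sqrt{3}}{2}$)
$\left(Z{\left(-44 \right)} + \left(\left(-177 - 303\right) + 418\right)^{2}\right) - 124886 = \left(\left(- \frac{123}{4} + 10 \left(-44\right) + \frac{i \sqrt{3}}{2}\right) + \left(\left(-177 - 303\right) + 418\right)^{2}\right) - 124886 = \left(\left(- \frac{123}{4} - 440 + \frac{i \sqrt{3}}{2}\right) + \left(\left(-177 - 303\right) + 418\right)^{2}\right) - 124886 = \left(\left(- \frac{1883}{4} + \frac{i \sqrt{3}}{2}\right) + \left(-480 + 418\right)^{2}\right) - 124886 = \left(\left(- \frac{1883}{4} + \frac{i \sqrt{3}}{2}\right) + \left(-62\right)^{2}\right) - 124886 = \left(\left(- \frac{1883}{4} + \frac{i \sqrt{3}}{2}\right) + 3844\right) - 124886 = \left(\frac{13493}{4} + \frac{i \sqrt{3}}{2}\right) - 124886 = - \frac{486051}{4} + \frac{i \sqrt{3}}{2}$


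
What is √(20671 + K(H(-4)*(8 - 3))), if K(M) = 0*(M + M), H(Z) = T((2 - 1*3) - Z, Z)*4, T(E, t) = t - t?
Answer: √20671 ≈ 143.77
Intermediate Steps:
T(E, t) = 0
H(Z) = 0 (H(Z) = 0*4 = 0)
K(M) = 0 (K(M) = 0*(2*M) = 0)
√(20671 + K(H(-4)*(8 - 3))) = √(20671 + 0) = √20671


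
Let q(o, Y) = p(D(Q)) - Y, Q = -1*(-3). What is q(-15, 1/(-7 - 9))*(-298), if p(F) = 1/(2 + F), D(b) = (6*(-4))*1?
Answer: -447/88 ≈ -5.0795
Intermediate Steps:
Q = 3
D(b) = -24 (D(b) = -24*1 = -24)
q(o, Y) = -1/22 - Y (q(o, Y) = 1/(2 - 24) - Y = 1/(-22) - Y = -1/22 - Y)
q(-15, 1/(-7 - 9))*(-298) = (-1/22 - 1/(-7 - 9))*(-298) = (-1/22 - 1/(-16))*(-298) = (-1/22 - 1*(-1/16))*(-298) = (-1/22 + 1/16)*(-298) = (3/176)*(-298) = -447/88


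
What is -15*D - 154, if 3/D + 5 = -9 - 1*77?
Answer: -13969/91 ≈ -153.51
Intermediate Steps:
D = -3/91 (D = 3/(-5 + (-9 - 1*77)) = 3/(-5 + (-9 - 77)) = 3/(-5 - 86) = 3/(-91) = 3*(-1/91) = -3/91 ≈ -0.032967)
-15*D - 154 = -15*(-3/91) - 154 = 45/91 - 154 = -13969/91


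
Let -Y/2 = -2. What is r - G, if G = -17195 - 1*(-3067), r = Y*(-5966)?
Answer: -9736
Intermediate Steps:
Y = 4 (Y = -2*(-2) = 4)
r = -23864 (r = 4*(-5966) = -23864)
G = -14128 (G = -17195 + 3067 = -14128)
r - G = -23864 - 1*(-14128) = -23864 + 14128 = -9736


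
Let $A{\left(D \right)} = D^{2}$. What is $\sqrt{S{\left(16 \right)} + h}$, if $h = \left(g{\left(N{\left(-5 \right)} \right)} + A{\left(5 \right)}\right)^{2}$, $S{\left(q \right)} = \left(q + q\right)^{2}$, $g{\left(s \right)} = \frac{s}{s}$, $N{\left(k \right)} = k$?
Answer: $10 \sqrt{17} \approx 41.231$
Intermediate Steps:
$g{\left(s \right)} = 1$
$S{\left(q \right)} = 4 q^{2}$ ($S{\left(q \right)} = \left(2 q\right)^{2} = 4 q^{2}$)
$h = 676$ ($h = \left(1 + 5^{2}\right)^{2} = \left(1 + 25\right)^{2} = 26^{2} = 676$)
$\sqrt{S{\left(16 \right)} + h} = \sqrt{4 \cdot 16^{2} + 676} = \sqrt{4 \cdot 256 + 676} = \sqrt{1024 + 676} = \sqrt{1700} = 10 \sqrt{17}$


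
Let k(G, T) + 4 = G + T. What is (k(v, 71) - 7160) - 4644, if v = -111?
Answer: -11848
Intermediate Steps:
k(G, T) = -4 + G + T (k(G, T) = -4 + (G + T) = -4 + G + T)
(k(v, 71) - 7160) - 4644 = ((-4 - 111 + 71) - 7160) - 4644 = (-44 - 7160) - 4644 = -7204 - 4644 = -11848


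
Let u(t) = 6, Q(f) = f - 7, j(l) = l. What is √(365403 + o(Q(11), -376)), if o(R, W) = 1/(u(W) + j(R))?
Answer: √36540310/10 ≈ 604.49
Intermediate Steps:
Q(f) = -7 + f
o(R, W) = 1/(6 + R)
√(365403 + o(Q(11), -376)) = √(365403 + 1/(6 + (-7 + 11))) = √(365403 + 1/(6 + 4)) = √(365403 + 1/10) = √(365403 + ⅒) = √(3654031/10) = √36540310/10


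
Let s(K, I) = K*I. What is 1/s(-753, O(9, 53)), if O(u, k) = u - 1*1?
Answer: -1/6024 ≈ -0.00016600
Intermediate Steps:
O(u, k) = -1 + u (O(u, k) = u - 1 = -1 + u)
s(K, I) = I*K
1/s(-753, O(9, 53)) = 1/((-1 + 9)*(-753)) = 1/(8*(-753)) = 1/(-6024) = -1/6024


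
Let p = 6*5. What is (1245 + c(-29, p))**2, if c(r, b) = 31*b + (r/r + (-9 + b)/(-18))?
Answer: 170276401/36 ≈ 4.7299e+6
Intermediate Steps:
p = 30
c(r, b) = 3/2 + 557*b/18 (c(r, b) = 31*b + (1 + (-9 + b)*(-1/18)) = 31*b + (1 + (1/2 - b/18)) = 31*b + (3/2 - b/18) = 3/2 + 557*b/18)
(1245 + c(-29, p))**2 = (1245 + (3/2 + (557/18)*30))**2 = (1245 + (3/2 + 2785/3))**2 = (1245 + 5579/6)**2 = (13049/6)**2 = 170276401/36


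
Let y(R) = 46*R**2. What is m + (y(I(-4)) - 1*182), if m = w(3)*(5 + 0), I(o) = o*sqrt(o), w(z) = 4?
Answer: -3106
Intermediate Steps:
I(o) = o**(3/2)
m = 20 (m = 4*(5 + 0) = 4*5 = 20)
m + (y(I(-4)) - 1*182) = 20 + (46*((-4)**(3/2))**2 - 1*182) = 20 + (46*(-8*I)**2 - 182) = 20 + (46*(-64) - 182) = 20 + (-2944 - 182) = 20 - 3126 = -3106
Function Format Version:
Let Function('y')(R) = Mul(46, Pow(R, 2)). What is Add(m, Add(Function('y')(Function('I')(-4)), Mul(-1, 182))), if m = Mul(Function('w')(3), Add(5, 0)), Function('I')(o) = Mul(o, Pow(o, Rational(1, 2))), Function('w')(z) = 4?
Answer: -3106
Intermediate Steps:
Function('I')(o) = Pow(o, Rational(3, 2))
m = 20 (m = Mul(4, Add(5, 0)) = Mul(4, 5) = 20)
Add(m, Add(Function('y')(Function('I')(-4)), Mul(-1, 182))) = Add(20, Add(Mul(46, Pow(Pow(-4, Rational(3, 2)), 2)), Mul(-1, 182))) = Add(20, Add(Mul(46, Pow(Mul(-8, I), 2)), -182)) = Add(20, Add(Mul(46, -64), -182)) = Add(20, Add(-2944, -182)) = Add(20, -3126) = -3106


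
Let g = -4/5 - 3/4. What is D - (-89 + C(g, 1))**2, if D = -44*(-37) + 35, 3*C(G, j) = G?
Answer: -22860841/3600 ≈ -6350.2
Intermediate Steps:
g = -31/20 (g = -4*1/5 - 3*1/4 = -4/5 - 3/4 = -31/20 ≈ -1.5500)
C(G, j) = G/3
D = 1663 (D = 1628 + 35 = 1663)
D - (-89 + C(g, 1))**2 = 1663 - (-89 + (1/3)*(-31/20))**2 = 1663 - (-89 - 31/60)**2 = 1663 - (-5371/60)**2 = 1663 - 1*28847641/3600 = 1663 - 28847641/3600 = -22860841/3600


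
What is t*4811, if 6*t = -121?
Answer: -582131/6 ≈ -97022.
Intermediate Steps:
t = -121/6 (t = (⅙)*(-121) = -121/6 ≈ -20.167)
t*4811 = -121/6*4811 = -582131/6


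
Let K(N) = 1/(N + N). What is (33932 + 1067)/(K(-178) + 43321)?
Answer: 12459644/15422275 ≈ 0.80790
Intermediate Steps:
K(N) = 1/(2*N)
(33932 + 1067)/(K(-178) + 43321) = (33932 + 1067)/((½)/(-178) + 43321) = 34999/((½)*(-1/178) + 43321) = 34999/(-1/356 + 43321) = 34999/(15422275/356) = 34999*(356/15422275) = 12459644/15422275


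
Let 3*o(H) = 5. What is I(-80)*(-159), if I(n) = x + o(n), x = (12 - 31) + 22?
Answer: -742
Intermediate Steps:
o(H) = 5/3 (o(H) = (⅓)*5 = 5/3)
x = 3 (x = -19 + 22 = 3)
I(n) = 14/3 (I(n) = 3 + 5/3 = 14/3)
I(-80)*(-159) = (14/3)*(-159) = -742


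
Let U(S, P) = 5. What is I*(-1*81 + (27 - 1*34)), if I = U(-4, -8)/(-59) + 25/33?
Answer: -10480/177 ≈ -59.209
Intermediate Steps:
I = 1310/1947 (I = 5/(-59) + 25/33 = 5*(-1/59) + 25*(1/33) = -5/59 + 25/33 = 1310/1947 ≈ 0.67283)
I*(-1*81 + (27 - 1*34)) = 1310*(-1*81 + (27 - 1*34))/1947 = 1310*(-81 + (27 - 34))/1947 = 1310*(-81 - 7)/1947 = (1310/1947)*(-88) = -10480/177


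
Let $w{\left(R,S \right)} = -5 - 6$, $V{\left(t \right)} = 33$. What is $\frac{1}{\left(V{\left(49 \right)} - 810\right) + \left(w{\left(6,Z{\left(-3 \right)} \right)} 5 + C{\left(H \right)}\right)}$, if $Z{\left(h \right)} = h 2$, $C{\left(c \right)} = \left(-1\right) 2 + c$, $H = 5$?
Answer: $- \frac{1}{829} \approx -0.0012063$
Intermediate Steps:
$C{\left(c \right)} = -2 + c$
$Z{\left(h \right)} = 2 h$
$w{\left(R,S \right)} = -11$ ($w{\left(R,S \right)} = -5 - 6 = -11$)
$\frac{1}{\left(V{\left(49 \right)} - 810\right) + \left(w{\left(6,Z{\left(-3 \right)} \right)} 5 + C{\left(H \right)}\right)} = \frac{1}{\left(33 - 810\right) + \left(\left(-11\right) 5 + \left(-2 + 5\right)\right)} = \frac{1}{-777 + \left(-55 + 3\right)} = \frac{1}{-777 - 52} = \frac{1}{-829} = - \frac{1}{829}$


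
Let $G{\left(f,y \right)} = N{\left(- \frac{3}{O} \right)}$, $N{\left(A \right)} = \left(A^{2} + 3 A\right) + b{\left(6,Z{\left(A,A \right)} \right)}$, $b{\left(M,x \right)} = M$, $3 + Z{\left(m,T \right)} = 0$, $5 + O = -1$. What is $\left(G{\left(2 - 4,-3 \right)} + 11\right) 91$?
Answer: $\frac{6825}{4} \approx 1706.3$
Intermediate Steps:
$O = -6$ ($O = -5 - 1 = -6$)
$Z{\left(m,T \right)} = -3$ ($Z{\left(m,T \right)} = -3 + 0 = -3$)
$N{\left(A \right)} = 6 + A^{2} + 3 A$ ($N{\left(A \right)} = \left(A^{2} + 3 A\right) + 6 = 6 + A^{2} + 3 A$)
$G{\left(f,y \right)} = \frac{31}{4}$ ($G{\left(f,y \right)} = 6 + \left(- \frac{3}{-6}\right)^{2} + 3 \left(- \frac{3}{-6}\right) = 6 + \left(\left(-3\right) \left(- \frac{1}{6}\right)\right)^{2} + 3 \left(\left(-3\right) \left(- \frac{1}{6}\right)\right) = 6 + \left(\frac{1}{2}\right)^{2} + 3 \cdot \frac{1}{2} = 6 + \frac{1}{4} + \frac{3}{2} = \frac{31}{4}$)
$\left(G{\left(2 - 4,-3 \right)} + 11\right) 91 = \left(\frac{31}{4} + 11\right) 91 = \frac{75}{4} \cdot 91 = \frac{6825}{4}$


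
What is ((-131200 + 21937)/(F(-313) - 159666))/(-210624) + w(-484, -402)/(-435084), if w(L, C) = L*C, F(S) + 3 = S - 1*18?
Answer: -182137722436197/407285032960000 ≈ -0.44720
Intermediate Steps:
F(S) = -21 + S (F(S) = -3 + (S - 1*18) = -3 + (S - 18) = -3 + (-18 + S) = -21 + S)
w(L, C) = C*L
((-131200 + 21937)/(F(-313) - 159666))/(-210624) + w(-484, -402)/(-435084) = ((-131200 + 21937)/((-21 - 313) - 159666))/(-210624) - 402*(-484)/(-435084) = -109263/(-334 - 159666)*(-1/210624) + 194568*(-1/435084) = -109263/(-160000)*(-1/210624) - 16214/36257 = -109263*(-1/160000)*(-1/210624) - 16214/36257 = (109263/160000)*(-1/210624) - 16214/36257 = -36421/11233280000 - 16214/36257 = -182137722436197/407285032960000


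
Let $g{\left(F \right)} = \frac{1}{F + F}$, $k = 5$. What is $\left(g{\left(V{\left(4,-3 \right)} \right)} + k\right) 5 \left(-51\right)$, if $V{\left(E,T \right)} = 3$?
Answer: $- \frac{2635}{2} \approx -1317.5$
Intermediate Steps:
$g{\left(F \right)} = \frac{1}{2 F}$
$\left(g{\left(V{\left(4,-3 \right)} \right)} + k\right) 5 \left(-51\right) = \left(\frac{1}{2 \cdot 3} + 5\right) 5 \left(-51\right) = \left(\frac{1}{2} \cdot \frac{1}{3} + 5\right) 5 \left(-51\right) = \left(\frac{1}{6} + 5\right) 5 \left(-51\right) = \frac{31}{6} \cdot 5 \left(-51\right) = \frac{155}{6} \left(-51\right) = - \frac{2635}{2}$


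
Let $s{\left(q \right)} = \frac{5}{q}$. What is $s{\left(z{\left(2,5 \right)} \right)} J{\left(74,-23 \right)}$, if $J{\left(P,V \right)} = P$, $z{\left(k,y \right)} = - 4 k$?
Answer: $- \frac{185}{4} \approx -46.25$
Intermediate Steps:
$s{\left(z{\left(2,5 \right)} \right)} J{\left(74,-23 \right)} = \frac{5}{\left(-4\right) 2} \cdot 74 = \frac{5}{-8} \cdot 74 = 5 \left(- \frac{1}{8}\right) 74 = \left(- \frac{5}{8}\right) 74 = - \frac{185}{4}$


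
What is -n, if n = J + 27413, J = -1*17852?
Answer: -9561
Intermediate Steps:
J = -17852
n = 9561 (n = -17852 + 27413 = 9561)
-n = -1*9561 = -9561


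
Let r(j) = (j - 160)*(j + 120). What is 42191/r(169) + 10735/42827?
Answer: 16237484/985779 ≈ 16.472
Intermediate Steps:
r(j) = (-160 + j)*(120 + j)
42191/r(169) + 10735/42827 = 42191/(-19200 + 169**2 - 40*169) + 10735/42827 = 42191/(-19200 + 28561 - 6760) + 10735*(1/42827) = 42191/2601 + 95/379 = 16237484/985779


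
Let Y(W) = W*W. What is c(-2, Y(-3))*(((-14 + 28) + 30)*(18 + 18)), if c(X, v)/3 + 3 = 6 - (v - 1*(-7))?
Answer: -61776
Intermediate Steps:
Y(W) = W²
c(X, v) = -12 - 3*v (c(X, v) = -9 + 3*(6 - (v - 1*(-7))) = -9 + 3*(6 - (v + 7)) = -9 + 3*(6 - (7 + v)) = -9 + 3*(6 + (-7 - v)) = -9 + 3*(-1 - v) = -9 + (-3 - 3*v) = -12 - 3*v)
c(-2, Y(-3))*(((-14 + 28) + 30)*(18 + 18)) = (-12 - 3*(-3)²)*(((-14 + 28) + 30)*(18 + 18)) = (-12 - 3*9)*((14 + 30)*36) = (-12 - 27)*(44*36) = -39*1584 = -61776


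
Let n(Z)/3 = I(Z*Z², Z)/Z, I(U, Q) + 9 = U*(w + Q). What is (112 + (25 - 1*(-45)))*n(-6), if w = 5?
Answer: -18837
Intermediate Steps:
I(U, Q) = -9 + U*(5 + Q)
n(Z) = 3*(-9 + Z⁴ + 5*Z³)/Z (n(Z) = 3*((-9 + 5*(Z*Z²) + Z*(Z*Z²))/Z) = 3*((-9 + 5*Z³ + Z*Z³)/Z) = 3*((-9 + 5*Z³ + Z⁴)/Z) = 3*((-9 + Z⁴ + 5*Z³)/Z) = 3*(-9 + Z⁴ + 5*Z³)/Z)
(112 + (25 - 1*(-45)))*n(-6) = (112 + (25 - 1*(-45)))*(3*(-9 + (-6)⁴ + 5*(-6)³)/(-6)) = (112 + (25 + 45))*(3*(-⅙)*(-9 + 1296 + 5*(-216))) = (112 + 70)*(3*(-⅙)*(-9 + 1296 - 1080)) = 182*(3*(-⅙)*207) = 182*(-207/2) = -18837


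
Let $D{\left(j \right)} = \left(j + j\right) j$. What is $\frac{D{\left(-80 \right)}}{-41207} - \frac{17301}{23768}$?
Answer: $- \frac{1017152707}{979407976} \approx -1.0385$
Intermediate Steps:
$D{\left(j \right)} = 2 j^{2}$ ($D{\left(j \right)} = 2 j j = 2 j^{2}$)
$\frac{D{\left(-80 \right)}}{-41207} - \frac{17301}{23768} = \frac{2 \left(-80\right)^{2}}{-41207} - \frac{17301}{23768} = 2 \cdot 6400 \left(- \frac{1}{41207}\right) - \frac{17301}{23768} = 12800 \left(- \frac{1}{41207}\right) - \frac{17301}{23768} = - \frac{12800}{41207} - \frac{17301}{23768} = - \frac{1017152707}{979407976}$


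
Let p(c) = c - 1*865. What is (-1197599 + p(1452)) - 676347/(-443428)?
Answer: -530787960789/443428 ≈ -1.1970e+6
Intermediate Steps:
p(c) = -865 + c (p(c) = c - 865 = -865 + c)
(-1197599 + p(1452)) - 676347/(-443428) = (-1197599 + (-865 + 1452)) - 676347/(-443428) = (-1197599 + 587) - 676347*(-1/443428) = -1197012 + 676347/443428 = -530787960789/443428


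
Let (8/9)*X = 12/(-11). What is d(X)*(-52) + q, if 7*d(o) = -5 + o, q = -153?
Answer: -8219/77 ≈ -106.74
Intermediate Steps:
X = -27/22 (X = 9*(12/(-11))/8 = 9*(12*(-1/11))/8 = (9/8)*(-12/11) = -27/22 ≈ -1.2273)
d(o) = -5/7 + o/7 (d(o) = (-5 + o)/7 = -5/7 + o/7)
d(X)*(-52) + q = (-5/7 + (⅐)*(-27/22))*(-52) - 153 = (-5/7 - 27/154)*(-52) - 153 = -137/154*(-52) - 153 = 3562/77 - 153 = -8219/77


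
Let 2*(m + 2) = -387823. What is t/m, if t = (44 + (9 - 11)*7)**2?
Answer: -1800/387827 ≈ -0.0046412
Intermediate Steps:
m = -387827/2 (m = -2 + (1/2)*(-387823) = -2 - 387823/2 = -387827/2 ≈ -1.9391e+5)
t = 900 (t = (44 - 2*7)**2 = (44 - 14)**2 = 30**2 = 900)
t/m = 900/(-387827/2) = 900*(-2/387827) = -1800/387827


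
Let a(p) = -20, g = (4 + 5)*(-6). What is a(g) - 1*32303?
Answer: -32323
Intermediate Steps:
g = -54 (g = 9*(-6) = -54)
a(g) - 1*32303 = -20 - 1*32303 = -20 - 32303 = -32323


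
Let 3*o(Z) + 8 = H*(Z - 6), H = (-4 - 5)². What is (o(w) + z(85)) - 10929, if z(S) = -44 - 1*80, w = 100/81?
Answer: -33553/3 ≈ -11184.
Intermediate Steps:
w = 100/81 (w = 100*(1/81) = 100/81 ≈ 1.2346)
H = 81 (H = (-9)² = 81)
z(S) = -124 (z(S) = -44 - 80 = -124)
o(Z) = -494/3 + 27*Z (o(Z) = -8/3 + (81*(Z - 6))/3 = -8/3 + (81*(-6 + Z))/3 = -8/3 + (-486 + 81*Z)/3 = -8/3 + (-162 + 27*Z) = -494/3 + 27*Z)
(o(w) + z(85)) - 10929 = ((-494/3 + 27*(100/81)) - 124) - 10929 = ((-494/3 + 100/3) - 124) - 10929 = (-394/3 - 124) - 10929 = -766/3 - 10929 = -33553/3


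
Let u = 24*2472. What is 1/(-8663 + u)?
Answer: 1/50665 ≈ 1.9737e-5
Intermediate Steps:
u = 59328
1/(-8663 + u) = 1/(-8663 + 59328) = 1/50665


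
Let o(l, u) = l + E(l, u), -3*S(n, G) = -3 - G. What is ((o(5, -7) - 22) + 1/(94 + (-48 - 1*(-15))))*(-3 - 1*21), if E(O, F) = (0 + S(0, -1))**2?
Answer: 72640/183 ≈ 396.94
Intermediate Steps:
S(n, G) = 1 + G/3 (S(n, G) = -(-3 - G)/3 = 1 + G/3)
E(O, F) = 4/9 (E(O, F) = (0 + (1 + (1/3)*(-1)))**2 = (0 + (1 - 1/3))**2 = (0 + 2/3)**2 = (2/3)**2 = 4/9)
o(l, u) = 4/9 + l (o(l, u) = l + 4/9 = 4/9 + l)
((o(5, -7) - 22) + 1/(94 + (-48 - 1*(-15))))*(-3 - 1*21) = (((4/9 + 5) - 22) + 1/(94 + (-48 - 1*(-15))))*(-3 - 1*21) = ((49/9 - 22) + 1/(94 + (-48 + 15)))*(-3 - 21) = (-149/9 + 1/(94 - 33))*(-24) = (-149/9 + 1/61)*(-24) = -9080/549*(-24) = 72640/183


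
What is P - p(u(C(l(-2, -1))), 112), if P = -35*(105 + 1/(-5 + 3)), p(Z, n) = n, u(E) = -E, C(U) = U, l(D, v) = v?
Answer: -7539/2 ≈ -3769.5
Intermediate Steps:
P = -7315/2 (P = -35*(105 + 1/(-2)) = -35*(105 - 1/2) = -35*209/2 = -7315/2 ≈ -3657.5)
P - p(u(C(l(-2, -1))), 112) = -7315/2 - 1*112 = -7315/2 - 112 = -7539/2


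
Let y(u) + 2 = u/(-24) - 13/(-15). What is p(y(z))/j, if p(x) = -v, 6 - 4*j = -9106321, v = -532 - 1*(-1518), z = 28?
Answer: -3944/9106327 ≈ -0.00043311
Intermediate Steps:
y(u) = -17/15 - u/24 (y(u) = -2 + (u/(-24) - 13/(-15)) = -2 + (u*(-1/24) - 13*(-1/15)) = -2 + (-u/24 + 13/15) = -2 + (13/15 - u/24) = -17/15 - u/24)
v = 986 (v = -532 + 1518 = 986)
j = 9106327/4 (j = 3/2 - ¼*(-9106321) = 3/2 + 9106321/4 = 9106327/4 ≈ 2.2766e+6)
p(x) = -986 (p(x) = -1*986 = -986)
p(y(z))/j = -986/9106327/4 = -986*4/9106327 = -3944/9106327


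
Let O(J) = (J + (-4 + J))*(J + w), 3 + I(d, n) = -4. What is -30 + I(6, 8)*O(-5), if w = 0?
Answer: -520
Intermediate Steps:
I(d, n) = -7 (I(d, n) = -3 - 4 = -7)
O(J) = J*(-4 + 2*J) (O(J) = (J + (-4 + J))*(J + 0) = (-4 + 2*J)*J = J*(-4 + 2*J))
-30 + I(6, 8)*O(-5) = -30 - 14*(-5)*(-2 - 5) = -30 - 14*(-5)*(-7) = -30 - 7*70 = -30 - 490 = -520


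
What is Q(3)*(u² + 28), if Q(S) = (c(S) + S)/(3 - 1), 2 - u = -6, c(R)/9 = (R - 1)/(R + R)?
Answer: 276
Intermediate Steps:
c(R) = 9*(-1 + R)/(2*R) (c(R) = 9*((R - 1)/(R + R)) = 9*((-1 + R)/((2*R))) = 9*((-1 + R)*(1/(2*R))) = 9*((-1 + R)/(2*R)) = 9*(-1 + R)/(2*R))
u = 8 (u = 2 - 1*(-6) = 2 + 6 = 8)
Q(S) = S/2 + 9*(-1 + S)/(4*S) (Q(S) = (9*(-1 + S)/(2*S) + S)/(3 - 1) = (S + 9*(-1 + S)/(2*S))/2 = (S + 9*(-1 + S)/(2*S))*(½) = S/2 + 9*(-1 + S)/(4*S))
Q(3)*(u² + 28) = (9/4 + (½)*3 - 9/4/3)*(8² + 28) = (9/4 + 3/2 - 9/4*⅓)*(64 + 28) = (9/4 + 3/2 - ¾)*92 = 3*92 = 276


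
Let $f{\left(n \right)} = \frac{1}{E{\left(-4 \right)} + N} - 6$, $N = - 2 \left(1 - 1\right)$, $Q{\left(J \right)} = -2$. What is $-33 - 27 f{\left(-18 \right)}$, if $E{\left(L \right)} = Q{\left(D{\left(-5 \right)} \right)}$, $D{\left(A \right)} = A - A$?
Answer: $\frac{285}{2} \approx 142.5$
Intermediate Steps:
$D{\left(A \right)} = 0$
$E{\left(L \right)} = -2$
$N = 0$ ($N = \left(-2\right) 0 = 0$)
$f{\left(n \right)} = - \frac{13}{2}$ ($f{\left(n \right)} = \frac{1}{-2 + 0} - 6 = \frac{1}{-2} - 6 = - \frac{1}{2} - 6 = - \frac{13}{2}$)
$-33 - 27 f{\left(-18 \right)} = -33 - - \frac{351}{2} = -33 + \frac{351}{2} = \frac{285}{2}$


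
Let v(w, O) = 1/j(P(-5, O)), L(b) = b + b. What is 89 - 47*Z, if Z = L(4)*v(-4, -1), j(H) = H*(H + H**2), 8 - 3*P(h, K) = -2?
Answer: 26387/325 ≈ 81.191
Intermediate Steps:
P(h, K) = 10/3 (P(h, K) = 8/3 - 1/3*(-2) = 8/3 + 2/3 = 10/3)
L(b) = 2*b
v(w, O) = 27/1300 (v(w, O) = 1/((10/3)**2*(1 + 10/3)) = 1/((100/9)*(13/3)) = 1/(1300/27) = 27/1300)
Z = 54/325 (Z = (2*4)*(27/1300) = 8*(27/1300) = 54/325 ≈ 0.16615)
89 - 47*Z = 89 - 47*54/325 = 89 - 2538/325 = 26387/325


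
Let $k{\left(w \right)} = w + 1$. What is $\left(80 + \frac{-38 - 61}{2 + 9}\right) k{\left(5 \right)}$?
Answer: $426$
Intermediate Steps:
$k{\left(w \right)} = 1 + w$
$\left(80 + \frac{-38 - 61}{2 + 9}\right) k{\left(5 \right)} = \left(80 + \frac{-38 - 61}{2 + 9}\right) \left(1 + 5\right) = \left(80 - \frac{99}{11}\right) 6 = \left(80 - 9\right) 6 = 71 \cdot 6 = 426$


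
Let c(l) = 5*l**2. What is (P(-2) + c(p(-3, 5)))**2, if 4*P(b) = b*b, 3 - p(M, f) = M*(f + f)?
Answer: 29658916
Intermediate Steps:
p(M, f) = 3 - 2*M*f (p(M, f) = 3 - M*(f + f) = 3 - M*2*f = 3 - 2*M*f)
P(b) = b**2/4 (P(b) = (b*b)/4 = b**2/4)
(P(-2) + c(p(-3, 5)))**2 = ((1/4)*(-2)**2 + 5*(3 - 2*(-3)*5)**2)**2 = ((1/4)*4 + 5*(3 + 30)**2)**2 = (1 + 5*33**2)**2 = (1 + 5*1089)**2 = (1 + 5445)**2 = 5446**2 = 29658916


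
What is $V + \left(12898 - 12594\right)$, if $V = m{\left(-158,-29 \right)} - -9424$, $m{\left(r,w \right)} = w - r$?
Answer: $9857$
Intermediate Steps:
$V = 9553$ ($V = \left(-29 - -158\right) - -9424 = \left(-29 + 158\right) + 9424 = 129 + 9424 = 9553$)
$V + \left(12898 - 12594\right) = 9553 + \left(12898 - 12594\right) = 9553 + 304 = 9857$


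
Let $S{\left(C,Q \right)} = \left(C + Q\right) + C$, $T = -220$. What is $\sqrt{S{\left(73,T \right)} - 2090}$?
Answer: $2 i \sqrt{541} \approx 46.519 i$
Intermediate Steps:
$S{\left(C,Q \right)} = Q + 2 C$
$\sqrt{S{\left(73,T \right)} - 2090} = \sqrt{\left(-220 + 2 \cdot 73\right) - 2090} = \sqrt{\left(-220 + 146\right) - 2090} = \sqrt{-74 - 2090} = \sqrt{-2164} = 2 i \sqrt{541}$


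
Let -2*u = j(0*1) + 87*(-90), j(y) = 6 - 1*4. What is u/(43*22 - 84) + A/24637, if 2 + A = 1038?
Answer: 48661125/10618547 ≈ 4.5827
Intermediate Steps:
A = 1036 (A = -2 + 1038 = 1036)
j(y) = 2 (j(y) = 6 - 4 = 2)
u = 3914 (u = -(2 + 87*(-90))/2 = -(2 - 7830)/2 = -½*(-7828) = 3914)
u/(43*22 - 84) + A/24637 = 3914/(43*22 - 84) + 1036/24637 = 3914/(946 - 84) + 1036*(1/24637) = 3914/862 + 1036/24637 = 3914*(1/862) + 1036/24637 = 1957/431 + 1036/24637 = 48661125/10618547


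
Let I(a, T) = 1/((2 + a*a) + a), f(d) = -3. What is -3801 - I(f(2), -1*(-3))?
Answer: -30409/8 ≈ -3801.1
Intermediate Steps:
I(a, T) = 1/(2 + a + a²) (I(a, T) = 1/((2 + a²) + a) = 1/(2 + a + a²))
-3801 - I(f(2), -1*(-3)) = -3801 - 1/(2 - 3 + (-3)²) = -3801 - 1/(2 - 3 + 9) = -3801 - 1/8 = -3801 - 1*⅛ = -3801 - ⅛ = -30409/8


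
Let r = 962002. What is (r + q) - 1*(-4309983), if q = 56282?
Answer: 5328267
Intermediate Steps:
(r + q) - 1*(-4309983) = (962002 + 56282) - 1*(-4309983) = 1018284 + 4309983 = 5328267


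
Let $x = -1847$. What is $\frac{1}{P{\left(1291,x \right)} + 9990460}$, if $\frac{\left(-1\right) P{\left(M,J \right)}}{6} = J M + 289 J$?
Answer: $\frac{1}{27500020} \approx 3.6364 \cdot 10^{-8}$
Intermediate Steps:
$P{\left(M,J \right)} = - 1734 J - 6 J M$ ($P{\left(M,J \right)} = - 6 \left(J M + 289 J\right) = - 6 \left(289 J + J M\right) = - 1734 J - 6 J M$)
$\frac{1}{P{\left(1291,x \right)} + 9990460} = \frac{1}{\left(-6\right) \left(-1847\right) \left(289 + 1291\right) + 9990460} = \frac{1}{\left(-6\right) \left(-1847\right) 1580 + 9990460} = \frac{1}{17509560 + 9990460} = \frac{1}{27500020}$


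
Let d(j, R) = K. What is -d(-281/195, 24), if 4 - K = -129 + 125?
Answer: -8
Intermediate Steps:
K = 8 (K = 4 - (-129 + 125) = 4 - 1*(-4) = 4 + 4 = 8)
d(j, R) = 8
-d(-281/195, 24) = -1*8 = -8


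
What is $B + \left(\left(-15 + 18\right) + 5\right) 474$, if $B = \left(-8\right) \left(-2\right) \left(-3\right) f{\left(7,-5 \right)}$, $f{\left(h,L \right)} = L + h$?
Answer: $3696$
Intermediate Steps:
$B = -96$ ($B = \left(-8\right) \left(-2\right) \left(-3\right) \left(-5 + 7\right) = 16 \left(-3\right) 2 = \left(-48\right) 2 = -96$)
$B + \left(\left(-15 + 18\right) + 5\right) 474 = -96 + \left(\left(-15 + 18\right) + 5\right) 474 = -96 + \left(3 + 5\right) 474 = -96 + 8 \cdot 474 = -96 + 3792 = 3696$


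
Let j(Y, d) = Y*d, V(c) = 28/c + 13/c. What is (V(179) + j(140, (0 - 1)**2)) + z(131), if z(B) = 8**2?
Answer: 36557/179 ≈ 204.23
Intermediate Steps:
V(c) = 41/c
z(B) = 64
(V(179) + j(140, (0 - 1)**2)) + z(131) = (41/179 + 140*(0 - 1)**2) + 64 = (41*(1/179) + 140*(-1)**2) + 64 = (41/179 + 140*1) + 64 = (41/179 + 140) + 64 = 25101/179 + 64 = 36557/179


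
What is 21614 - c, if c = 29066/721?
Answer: 15554628/721 ≈ 21574.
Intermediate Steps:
c = 29066/721 (c = 29066*(1/721) = 29066/721 ≈ 40.313)
21614 - c = 21614 - 1*29066/721 = 21614 - 29066/721 = 15554628/721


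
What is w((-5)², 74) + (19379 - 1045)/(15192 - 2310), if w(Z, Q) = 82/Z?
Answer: 757337/161025 ≈ 4.7032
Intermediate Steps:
w((-5)², 74) + (19379 - 1045)/(15192 - 2310) = 82/((-5)²) + (19379 - 1045)/(15192 - 2310) = 82/25 + 18334/12882 = 82*(1/25) + 18334*(1/12882) = 82/25 + 9167/6441 = 757337/161025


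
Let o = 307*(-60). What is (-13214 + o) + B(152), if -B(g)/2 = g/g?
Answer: -31636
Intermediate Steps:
B(g) = -2 (B(g) = -2*g/g = -2*1 = -2)
o = -18420
(-13214 + o) + B(152) = (-13214 - 18420) - 2 = -31634 - 2 = -31636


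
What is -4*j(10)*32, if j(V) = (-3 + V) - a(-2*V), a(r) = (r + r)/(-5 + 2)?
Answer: 2432/3 ≈ 810.67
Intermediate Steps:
a(r) = -2*r/3 (a(r) = (2*r)/(-3) = (2*r)*(-⅓) = -2*r/3)
j(V) = -3 - V/3 (j(V) = (-3 + V) - (-2)*(-2*V)/3 = (-3 + V) - 4*V/3 = -3 - V/3)
-4*j(10)*32 = -4*(-3 - ⅓*10)*32 = -4*(-3 - 10/3)*32 = -4*(-19/3)*32 = (76/3)*32 = 2432/3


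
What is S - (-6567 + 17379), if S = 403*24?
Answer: -1140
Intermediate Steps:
S = 9672
S - (-6567 + 17379) = 9672 - (-6567 + 17379) = 9672 - 1*10812 = 9672 - 10812 = -1140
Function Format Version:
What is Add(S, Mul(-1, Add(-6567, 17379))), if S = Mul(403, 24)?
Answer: -1140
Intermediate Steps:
S = 9672
Add(S, Mul(-1, Add(-6567, 17379))) = Add(9672, Mul(-1, Add(-6567, 17379))) = Add(9672, Mul(-1, 10812)) = Add(9672, -10812) = -1140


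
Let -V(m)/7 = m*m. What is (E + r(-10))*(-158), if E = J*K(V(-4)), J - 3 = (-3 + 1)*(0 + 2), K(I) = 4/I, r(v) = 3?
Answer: -6715/14 ≈ -479.64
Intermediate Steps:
V(m) = -7*m**2 (V(m) = -7*m*m = -7*m**2)
J = -1 (J = 3 + (-3 + 1)*(0 + 2) = 3 - 2*2 = 3 - 4 = -1)
E = 1/28 (E = -4/((-7*(-4)**2)) = -4/((-7*16)) = -4/(-112) = -4*(-1)/112 = -1*(-1/28) = 1/28 ≈ 0.035714)
(E + r(-10))*(-158) = (1/28 + 3)*(-158) = (85/28)*(-158) = -6715/14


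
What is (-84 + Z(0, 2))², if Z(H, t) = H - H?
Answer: 7056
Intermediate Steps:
Z(H, t) = 0
(-84 + Z(0, 2))² = (-84 + 0)² = (-84)² = 7056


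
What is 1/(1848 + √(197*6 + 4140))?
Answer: 308/568297 - √5322/3409782 ≈ 0.00052057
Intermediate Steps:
1/(1848 + √(197*6 + 4140)) = 1/(1848 + √(1182 + 4140)) = 1/(1848 + √5322)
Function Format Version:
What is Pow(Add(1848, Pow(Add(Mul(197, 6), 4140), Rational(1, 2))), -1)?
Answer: Add(Rational(308, 568297), Mul(Rational(-1, 3409782), Pow(5322, Rational(1, 2)))) ≈ 0.00052057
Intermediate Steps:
Pow(Add(1848, Pow(Add(Mul(197, 6), 4140), Rational(1, 2))), -1) = Pow(Add(1848, Pow(Add(1182, 4140), Rational(1, 2))), -1) = Pow(Add(1848, Pow(5322, Rational(1, 2))), -1)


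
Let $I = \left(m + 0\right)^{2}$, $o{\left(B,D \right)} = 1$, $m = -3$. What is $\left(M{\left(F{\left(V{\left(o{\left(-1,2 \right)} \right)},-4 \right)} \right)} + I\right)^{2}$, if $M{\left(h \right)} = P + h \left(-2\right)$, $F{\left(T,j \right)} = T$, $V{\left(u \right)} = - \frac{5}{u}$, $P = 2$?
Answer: $441$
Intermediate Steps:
$M{\left(h \right)} = 2 - 2 h$ ($M{\left(h \right)} = 2 + h \left(-2\right) = 2 - 2 h$)
$I = 9$ ($I = \left(-3 + 0\right)^{2} = \left(-3\right)^{2} = 9$)
$\left(M{\left(F{\left(V{\left(o{\left(-1,2 \right)} \right)},-4 \right)} \right)} + I\right)^{2} = \left(\left(2 - 2 \left(- \frac{5}{1}\right)\right) + 9\right)^{2} = \left(\left(2 - 2 \left(\left(-5\right) 1\right)\right) + 9\right)^{2} = \left(\left(2 - -10\right) + 9\right)^{2} = \left(\left(2 + 10\right) + 9\right)^{2} = \left(12 + 9\right)^{2} = 21^{2} = 441$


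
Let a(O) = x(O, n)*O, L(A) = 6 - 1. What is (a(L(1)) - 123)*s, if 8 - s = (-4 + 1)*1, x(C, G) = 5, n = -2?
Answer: -1078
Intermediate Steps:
L(A) = 5
a(O) = 5*O
s = 11 (s = 8 - (-4 + 1) = 8 - (-3) = 8 - 1*(-3) = 8 + 3 = 11)
(a(L(1)) - 123)*s = (5*5 - 123)*11 = (25 - 123)*11 = -98*11 = -1078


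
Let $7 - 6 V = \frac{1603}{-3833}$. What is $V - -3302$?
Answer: $\frac{12661305}{3833} \approx 3303.2$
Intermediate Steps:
$V = \frac{4739}{3833}$ ($V = \frac{7}{6} - \frac{1603 \frac{1}{-3833}}{6} = \frac{7}{6} - \frac{1603 \left(- \frac{1}{3833}\right)}{6} = \frac{7}{6} - - \frac{1603}{22998} = \frac{7}{6} + \frac{1603}{22998} = \frac{4739}{3833} \approx 1.2364$)
$V - -3302 = \frac{4739}{3833} - -3302 = \frac{4739}{3833} + 3302 = \frac{12661305}{3833}$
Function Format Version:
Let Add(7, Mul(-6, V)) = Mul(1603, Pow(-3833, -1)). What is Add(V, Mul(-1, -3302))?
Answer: Rational(12661305, 3833) ≈ 3303.2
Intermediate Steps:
V = Rational(4739, 3833) (V = Add(Rational(7, 6), Mul(Rational(-1, 6), Mul(1603, Pow(-3833, -1)))) = Add(Rational(7, 6), Mul(Rational(-1, 6), Mul(1603, Rational(-1, 3833)))) = Add(Rational(7, 6), Mul(Rational(-1, 6), Rational(-1603, 3833))) = Add(Rational(7, 6), Rational(1603, 22998)) = Rational(4739, 3833) ≈ 1.2364)
Add(V, Mul(-1, -3302)) = Add(Rational(4739, 3833), Mul(-1, -3302)) = Add(Rational(4739, 3833), 3302) = Rational(12661305, 3833)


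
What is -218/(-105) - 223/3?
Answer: -2529/35 ≈ -72.257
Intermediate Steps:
-218/(-105) - 223/3 = -218*(-1/105) - 223*1/3 = 218/105 - 223/3 = -2529/35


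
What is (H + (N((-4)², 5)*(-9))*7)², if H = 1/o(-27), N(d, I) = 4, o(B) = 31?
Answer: 61011721/961 ≈ 63488.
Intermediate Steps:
H = 1/31 ≈ 0.032258
(H + (N((-4)², 5)*(-9))*7)² = (1/31 + (4*(-9))*7)² = (1/31 - 36*7)² = (1/31 - 252)² = (-7811/31)² = 61011721/961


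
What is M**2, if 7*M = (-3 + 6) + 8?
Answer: 121/49 ≈ 2.4694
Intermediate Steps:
M = 11/7 (M = ((-3 + 6) + 8)/7 = (3 + 8)/7 = (1/7)*11 = 11/7 ≈ 1.5714)
M**2 = (11/7)**2 = 121/49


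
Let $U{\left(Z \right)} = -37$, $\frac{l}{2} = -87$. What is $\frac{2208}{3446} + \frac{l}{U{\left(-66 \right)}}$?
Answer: $\frac{340650}{63751} \approx 5.3434$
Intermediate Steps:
$l = -174$ ($l = 2 \left(-87\right) = -174$)
$\frac{2208}{3446} + \frac{l}{U{\left(-66 \right)}} = \frac{2208}{3446} - \frac{174}{-37} = 2208 \cdot \frac{1}{3446} - - \frac{174}{37} = \frac{1104}{1723} + \frac{174}{37} = \frac{340650}{63751}$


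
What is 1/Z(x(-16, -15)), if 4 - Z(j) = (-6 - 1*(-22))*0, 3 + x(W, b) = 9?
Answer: 1/4 ≈ 0.25000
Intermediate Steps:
x(W, b) = 6 (x(W, b) = -3 + 9 = 6)
Z(j) = 4 (Z(j) = 4 - (-6 - 1*(-22))*0 = 4 - (-6 + 22)*0 = 4 - 16*0 = 4 - 1*0 = 4 + 0 = 4)
1/Z(x(-16, -15)) = 1/4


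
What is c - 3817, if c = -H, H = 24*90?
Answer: -5977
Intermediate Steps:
H = 2160
c = -2160 (c = -1*2160 = -2160)
c - 3817 = -2160 - 3817 = -5977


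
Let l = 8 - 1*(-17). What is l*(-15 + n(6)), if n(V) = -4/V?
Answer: -1175/3 ≈ -391.67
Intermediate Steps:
l = 25 (l = 8 + 17 = 25)
l*(-15 + n(6)) = 25*(-15 - 4/6) = 25*(-15 - 4*⅙) = 25*(-15 - ⅔) = 25*(-47/3) = -1175/3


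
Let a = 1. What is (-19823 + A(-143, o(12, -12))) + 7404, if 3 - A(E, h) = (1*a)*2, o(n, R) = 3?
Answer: -12418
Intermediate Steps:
A(E, h) = 1 (A(E, h) = 3 - 1*1*2 = 3 - 2 = 1)
(-19823 + A(-143, o(12, -12))) + 7404 = (-19823 + 1) + 7404 = -19822 + 7404 = -12418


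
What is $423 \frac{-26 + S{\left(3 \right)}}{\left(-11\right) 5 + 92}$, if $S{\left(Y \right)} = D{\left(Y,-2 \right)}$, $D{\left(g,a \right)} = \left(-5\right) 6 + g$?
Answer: $- \frac{22419}{37} \approx -605.92$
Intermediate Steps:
$D{\left(g,a \right)} = -30 + g$
$S{\left(Y \right)} = -30 + Y$
$423 \frac{-26 + S{\left(3 \right)}}{\left(-11\right) 5 + 92} = 423 \frac{-26 + \left(-30 + 3\right)}{\left(-11\right) 5 + 92} = 423 \frac{-26 - 27}{-55 + 92} = 423 \left(- \frac{53}{37}\right) = - \frac{22419}{37}$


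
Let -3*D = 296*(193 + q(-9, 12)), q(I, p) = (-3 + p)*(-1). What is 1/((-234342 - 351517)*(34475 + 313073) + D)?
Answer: -3/610842425660 ≈ -4.9113e-12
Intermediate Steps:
q(I, p) = 3 - p
D = -54464/3 (D = -296*(193 + (3 - 1*12))/3 = -296*(193 + (3 - 12))/3 = -296*(193 - 9)/3 = -296*184/3 = -⅓*54464 = -54464/3 ≈ -18155.)
1/((-234342 - 351517)*(34475 + 313073) + D) = 1/((-234342 - 351517)*(34475 + 313073) - 54464/3) = 1/(-585859*347548 - 54464/3) = 1/(-203614123732 - 54464/3) = 1/(-610842425660/3) = -3/610842425660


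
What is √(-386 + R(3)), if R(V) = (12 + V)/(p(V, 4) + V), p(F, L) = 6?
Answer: I*√3459/3 ≈ 19.604*I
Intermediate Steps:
R(V) = (12 + V)/(6 + V)
√(-386 + R(3)) = √(-386 + (12 + 3)/(6 + 3)) = √(-386 + 15/9) = √(-386 + (⅑)*15) = √(-386 + 5/3) = √(-1153/3) = I*√3459/3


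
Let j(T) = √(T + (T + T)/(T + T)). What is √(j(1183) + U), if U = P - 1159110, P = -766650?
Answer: 2*√(-481440 + √74) ≈ 1387.7*I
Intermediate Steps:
j(T) = √(1 + T) (j(T) = √(T + (2*T)/((2*T))) = √(T + (2*T)*(1/(2*T))) = √(T + 1) = √(1 + T))
U = -1925760 (U = -766650 - 1159110 = -1925760)
√(j(1183) + U) = √(√(1 + 1183) - 1925760) = √(√1184 - 1925760) = √(4*√74 - 1925760) = √(-1925760 + 4*√74)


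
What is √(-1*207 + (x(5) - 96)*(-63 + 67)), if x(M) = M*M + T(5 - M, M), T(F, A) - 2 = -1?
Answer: I*√487 ≈ 22.068*I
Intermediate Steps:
T(F, A) = 1 (T(F, A) = 2 - 1 = 1)
x(M) = 1 + M² (x(M) = M*M + 1 = M² + 1 = 1 + M²)
√(-1*207 + (x(5) - 96)*(-63 + 67)) = √(-1*207 + ((1 + 5²) - 96)*(-63 + 67)) = √(-207 + ((1 + 25) - 96)*4) = √(-207 + (26 - 96)*4) = √(-207 - 70*4) = √(-207 - 280) = √(-487) = I*√487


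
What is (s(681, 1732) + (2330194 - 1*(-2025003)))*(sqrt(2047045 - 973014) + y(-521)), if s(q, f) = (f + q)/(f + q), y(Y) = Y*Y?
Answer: 1182179300318 + 30486386*sqrt(21919) ≈ 1.1867e+12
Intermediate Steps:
y(Y) = Y**2
s(q, f) = 1
(s(681, 1732) + (2330194 - 1*(-2025003)))*(sqrt(2047045 - 973014) + y(-521)) = (1 + (2330194 - 1*(-2025003)))*(sqrt(2047045 - 973014) + (-521)**2) = (1 + (2330194 + 2025003))*(sqrt(1074031) + 271441) = (1 + 4355197)*(7*sqrt(21919) + 271441) = 4355198*(271441 + 7*sqrt(21919)) = 1182179300318 + 30486386*sqrt(21919)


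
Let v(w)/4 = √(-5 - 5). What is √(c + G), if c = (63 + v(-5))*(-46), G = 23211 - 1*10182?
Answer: √(10131 - 184*I*√10) ≈ 100.69 - 2.8892*I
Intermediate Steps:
v(w) = 4*I*√10 (v(w) = 4*√(-5 - 5) = 4*√(-10) = 4*(I*√10) = 4*I*√10)
G = 13029 (G = 23211 - 10182 = 13029)
c = -2898 - 184*I*√10 (c = (63 + 4*I*√10)*(-46) = -2898 - 184*I*√10 ≈ -2898.0 - 581.86*I)
√(c + G) = √((-2898 - 184*I*√10) + 13029) = √(10131 - 184*I*√10)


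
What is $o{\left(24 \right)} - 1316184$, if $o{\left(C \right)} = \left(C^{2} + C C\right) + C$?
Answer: $-1315008$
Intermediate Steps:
$o{\left(C \right)} = C + 2 C^{2}$ ($o{\left(C \right)} = \left(C^{2} + C^{2}\right) + C = 2 C^{2} + C = C + 2 C^{2}$)
$o{\left(24 \right)} - 1316184 = 24 \left(1 + 2 \cdot 24\right) - 1316184 = 24 \left(1 + 48\right) - 1316184 = 24 \cdot 49 - 1316184 = 1176 - 1316184 = -1315008$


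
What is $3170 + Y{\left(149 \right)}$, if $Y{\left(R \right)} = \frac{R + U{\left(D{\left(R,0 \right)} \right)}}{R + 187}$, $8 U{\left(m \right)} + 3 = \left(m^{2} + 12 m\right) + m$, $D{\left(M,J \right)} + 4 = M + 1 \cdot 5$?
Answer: $\frac{8546599}{2688} \approx 3179.5$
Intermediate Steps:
$D{\left(M,J \right)} = 1 + M$ ($D{\left(M,J \right)} = -4 + \left(M + 1 \cdot 5\right) = -4 + \left(M + 5\right) = -4 + \left(5 + M\right) = 1 + M$)
$U{\left(m \right)} = - \frac{3}{8} + \frac{m^{2}}{8} + \frac{13 m}{8}$ ($U{\left(m \right)} = - \frac{3}{8} + \frac{\left(m^{2} + 12 m\right) + m}{8} = - \frac{3}{8} + \frac{m^{2} + 13 m}{8} = - \frac{3}{8} + \left(\frac{m^{2}}{8} + \frac{13 m}{8}\right) = - \frac{3}{8} + \frac{m^{2}}{8} + \frac{13 m}{8}$)
$Y{\left(R \right)} = \frac{\frac{5}{4} + \frac{\left(1 + R\right)^{2}}{8} + \frac{21 R}{8}}{187 + R}$ ($Y{\left(R \right)} = \frac{R + \left(- \frac{3}{8} + \frac{\left(1 + R\right)^{2}}{8} + \frac{13 \left(1 + R\right)}{8}\right)}{R + 187} = \frac{R + \left(- \frac{3}{8} + \frac{\left(1 + R\right)^{2}}{8} + \left(\frac{13}{8} + \frac{13 R}{8}\right)\right)}{187 + R} = \frac{R + \left(\frac{5}{4} + \frac{\left(1 + R\right)^{2}}{8} + \frac{13 R}{8}\right)}{187 + R} = \frac{\frac{5}{4} + \frac{\left(1 + R\right)^{2}}{8} + \frac{21 R}{8}}{187 + R}$)
$3170 + Y{\left(149 \right)} = 3170 + \frac{11 + 149^{2} + 23 \cdot 149}{8 \left(187 + 149\right)} = 3170 + \frac{11 + 22201 + 3427}{8 \cdot 336} = 3170 + \frac{1}{8} \cdot \frac{1}{336} \cdot 25639 = 3170 + \frac{25639}{2688} = \frac{8546599}{2688}$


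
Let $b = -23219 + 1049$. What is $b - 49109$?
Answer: $-71279$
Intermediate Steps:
$b = -22170$
$b - 49109 = -22170 - 49109 = -71279$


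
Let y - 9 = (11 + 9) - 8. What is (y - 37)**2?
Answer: 256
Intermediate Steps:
y = 21 (y = 9 + ((11 + 9) - 8) = 9 + (20 - 8) = 9 + 12 = 21)
(y - 37)**2 = (21 - 37)**2 = (-16)**2 = 256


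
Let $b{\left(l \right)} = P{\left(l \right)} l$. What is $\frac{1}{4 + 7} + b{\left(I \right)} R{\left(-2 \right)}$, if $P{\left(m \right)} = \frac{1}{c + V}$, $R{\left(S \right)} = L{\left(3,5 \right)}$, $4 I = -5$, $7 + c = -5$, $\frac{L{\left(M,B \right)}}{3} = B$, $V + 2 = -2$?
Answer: $\frac{889}{704} \approx 1.2628$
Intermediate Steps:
$V = -4$ ($V = -2 - 2 = -4$)
$L{\left(M,B \right)} = 3 B$
$c = -12$ ($c = -7 - 5 = -12$)
$I = - \frac{5}{4}$ ($I = \frac{1}{4} \left(-5\right) = - \frac{5}{4} \approx -1.25$)
$R{\left(S \right)} = 15$ ($R{\left(S \right)} = 3 \cdot 5 = 15$)
$P{\left(m \right)} = - \frac{1}{16}$ ($P{\left(m \right)} = \frac{1}{-12 - 4} = \frac{1}{-16} = - \frac{1}{16}$)
$b{\left(l \right)} = - \frac{l}{16}$
$\frac{1}{4 + 7} + b{\left(I \right)} R{\left(-2 \right)} = \frac{1}{4 + 7} + \left(- \frac{1}{16}\right) \left(- \frac{5}{4}\right) 15 = \frac{1}{11} + \frac{5}{64} \cdot 15 = \frac{1}{11} + \frac{75}{64} = \frac{889}{704}$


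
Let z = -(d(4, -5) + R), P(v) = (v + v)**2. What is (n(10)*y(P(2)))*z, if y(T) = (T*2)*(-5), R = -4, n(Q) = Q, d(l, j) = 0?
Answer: -6400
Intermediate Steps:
P(v) = 4*v**2 (P(v) = (2*v)**2 = 4*v**2)
y(T) = -10*T (y(T) = (2*T)*(-5) = -10*T)
z = 4 (z = -(0 - 4) = -1*(-4) = 4)
(n(10)*y(P(2)))*z = (10*(-40*2**2))*4 = (10*(-40*4))*4 = (10*(-10*16))*4 = (10*(-160))*4 = -1600*4 = -6400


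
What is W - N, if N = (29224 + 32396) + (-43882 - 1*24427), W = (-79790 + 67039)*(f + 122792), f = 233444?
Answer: -4542358547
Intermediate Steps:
W = -4542365236 (W = (-79790 + 67039)*(233444 + 122792) = -12751*356236 = -4542365236)
N = -6689 (N = 61620 + (-43882 - 24427) = 61620 - 68309 = -6689)
W - N = -4542365236 - 1*(-6689) = -4542365236 + 6689 = -4542358547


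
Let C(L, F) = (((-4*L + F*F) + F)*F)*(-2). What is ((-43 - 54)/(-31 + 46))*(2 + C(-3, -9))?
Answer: -146858/15 ≈ -9790.5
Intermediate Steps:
C(L, F) = -2*F*(F + F² - 4*L) (C(L, F) = (((-4*L + F²) + F)*F)*(-2) = (((F² - 4*L) + F)*F)*(-2) = ((F + F² - 4*L)*F)*(-2) = (F*(F + F² - 4*L))*(-2) = -2*F*(F + F² - 4*L))
((-43 - 54)/(-31 + 46))*(2 + C(-3, -9)) = ((-43 - 54)/(-31 + 46))*(2 + 2*(-9)*(-1*(-9) - 1*(-9)² + 4*(-3))) = (-97/15)*(2 + 2*(-9)*(9 - 1*81 - 12)) = (-97*1/15)*(2 + 2*(-9)*(9 - 81 - 12)) = -97*(2 + 2*(-9)*(-84))/15 = -97*(2 + 1512)/15 = -97/15*1514 = -146858/15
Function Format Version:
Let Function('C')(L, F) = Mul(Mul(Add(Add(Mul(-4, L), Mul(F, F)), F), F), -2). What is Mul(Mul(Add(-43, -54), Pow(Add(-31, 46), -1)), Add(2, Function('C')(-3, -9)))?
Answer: Rational(-146858, 15) ≈ -9790.5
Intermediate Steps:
Function('C')(L, F) = Mul(-2, F, Add(F, Pow(F, 2), Mul(-4, L))) (Function('C')(L, F) = Mul(Mul(Add(Add(Mul(-4, L), Pow(F, 2)), F), F), -2) = Mul(Mul(Add(Add(Pow(F, 2), Mul(-4, L)), F), F), -2) = Mul(Mul(Add(F, Pow(F, 2), Mul(-4, L)), F), -2) = Mul(Mul(F, Add(F, Pow(F, 2), Mul(-4, L))), -2) = Mul(-2, F, Add(F, Pow(F, 2), Mul(-4, L))))
Mul(Mul(Add(-43, -54), Pow(Add(-31, 46), -1)), Add(2, Function('C')(-3, -9))) = Mul(Mul(Add(-43, -54), Pow(Add(-31, 46), -1)), Add(2, Mul(2, -9, Add(Mul(-1, -9), Mul(-1, Pow(-9, 2)), Mul(4, -3))))) = Mul(Mul(-97, Pow(15, -1)), Add(2, Mul(2, -9, Add(9, Mul(-1, 81), -12)))) = Mul(Mul(-97, Rational(1, 15)), Add(2, Mul(2, -9, Add(9, -81, -12)))) = Mul(Rational(-97, 15), Add(2, Mul(2, -9, -84))) = Mul(Rational(-97, 15), Add(2, 1512)) = Mul(Rational(-97, 15), 1514) = Rational(-146858, 15)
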